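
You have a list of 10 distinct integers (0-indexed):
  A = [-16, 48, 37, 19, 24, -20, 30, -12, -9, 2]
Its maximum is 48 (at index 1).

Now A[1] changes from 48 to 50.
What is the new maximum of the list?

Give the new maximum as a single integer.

Answer: 50

Derivation:
Old max = 48 (at index 1)
Change: A[1] 48 -> 50
Changed element WAS the max -> may need rescan.
  Max of remaining elements: 37
  New max = max(50, 37) = 50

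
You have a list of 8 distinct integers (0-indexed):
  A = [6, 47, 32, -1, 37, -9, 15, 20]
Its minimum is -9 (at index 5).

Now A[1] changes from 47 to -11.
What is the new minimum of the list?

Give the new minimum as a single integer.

Old min = -9 (at index 5)
Change: A[1] 47 -> -11
Changed element was NOT the old min.
  New min = min(old_min, new_val) = min(-9, -11) = -11

Answer: -11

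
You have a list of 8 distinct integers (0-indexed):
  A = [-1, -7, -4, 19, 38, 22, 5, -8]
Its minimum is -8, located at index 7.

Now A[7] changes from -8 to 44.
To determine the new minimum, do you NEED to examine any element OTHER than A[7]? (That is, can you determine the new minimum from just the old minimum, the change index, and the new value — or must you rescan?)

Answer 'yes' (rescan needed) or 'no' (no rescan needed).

Old min = -8 at index 7
Change at index 7: -8 -> 44
Index 7 WAS the min and new value 44 > old min -8. Must rescan other elements to find the new min.
Needs rescan: yes

Answer: yes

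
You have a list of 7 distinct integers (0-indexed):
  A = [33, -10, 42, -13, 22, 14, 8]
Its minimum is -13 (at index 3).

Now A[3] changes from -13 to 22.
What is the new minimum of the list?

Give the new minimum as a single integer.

Answer: -10

Derivation:
Old min = -13 (at index 3)
Change: A[3] -13 -> 22
Changed element WAS the min. Need to check: is 22 still <= all others?
  Min of remaining elements: -10
  New min = min(22, -10) = -10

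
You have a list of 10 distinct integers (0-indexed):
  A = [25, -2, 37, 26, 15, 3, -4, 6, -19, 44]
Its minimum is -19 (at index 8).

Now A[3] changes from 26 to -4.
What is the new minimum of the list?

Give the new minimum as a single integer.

Old min = -19 (at index 8)
Change: A[3] 26 -> -4
Changed element was NOT the old min.
  New min = min(old_min, new_val) = min(-19, -4) = -19

Answer: -19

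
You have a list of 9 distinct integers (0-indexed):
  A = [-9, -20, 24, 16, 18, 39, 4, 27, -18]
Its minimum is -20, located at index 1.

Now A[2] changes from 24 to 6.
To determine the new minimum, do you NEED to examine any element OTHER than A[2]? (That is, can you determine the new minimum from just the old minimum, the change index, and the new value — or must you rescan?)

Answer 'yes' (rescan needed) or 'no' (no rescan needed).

Old min = -20 at index 1
Change at index 2: 24 -> 6
Index 2 was NOT the min. New min = min(-20, 6). No rescan of other elements needed.
Needs rescan: no

Answer: no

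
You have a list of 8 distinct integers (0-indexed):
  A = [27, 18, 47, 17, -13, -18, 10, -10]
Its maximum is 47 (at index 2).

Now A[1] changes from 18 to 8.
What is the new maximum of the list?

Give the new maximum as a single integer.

Answer: 47

Derivation:
Old max = 47 (at index 2)
Change: A[1] 18 -> 8
Changed element was NOT the old max.
  New max = max(old_max, new_val) = max(47, 8) = 47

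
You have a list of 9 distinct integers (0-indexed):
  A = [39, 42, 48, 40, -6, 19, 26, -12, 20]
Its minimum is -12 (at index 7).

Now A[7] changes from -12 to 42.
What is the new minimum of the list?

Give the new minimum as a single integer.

Old min = -12 (at index 7)
Change: A[7] -12 -> 42
Changed element WAS the min. Need to check: is 42 still <= all others?
  Min of remaining elements: -6
  New min = min(42, -6) = -6

Answer: -6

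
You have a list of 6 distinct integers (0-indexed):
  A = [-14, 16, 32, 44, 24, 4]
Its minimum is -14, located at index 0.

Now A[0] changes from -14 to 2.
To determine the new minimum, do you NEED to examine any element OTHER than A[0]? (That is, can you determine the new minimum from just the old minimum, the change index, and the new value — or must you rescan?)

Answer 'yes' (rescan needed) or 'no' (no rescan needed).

Answer: yes

Derivation:
Old min = -14 at index 0
Change at index 0: -14 -> 2
Index 0 WAS the min and new value 2 > old min -14. Must rescan other elements to find the new min.
Needs rescan: yes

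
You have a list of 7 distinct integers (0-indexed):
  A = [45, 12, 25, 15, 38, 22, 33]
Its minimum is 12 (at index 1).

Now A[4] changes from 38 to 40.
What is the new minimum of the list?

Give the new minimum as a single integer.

Old min = 12 (at index 1)
Change: A[4] 38 -> 40
Changed element was NOT the old min.
  New min = min(old_min, new_val) = min(12, 40) = 12

Answer: 12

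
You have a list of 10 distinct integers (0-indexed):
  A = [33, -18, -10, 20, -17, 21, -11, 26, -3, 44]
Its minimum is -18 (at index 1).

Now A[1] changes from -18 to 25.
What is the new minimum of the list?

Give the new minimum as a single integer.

Old min = -18 (at index 1)
Change: A[1] -18 -> 25
Changed element WAS the min. Need to check: is 25 still <= all others?
  Min of remaining elements: -17
  New min = min(25, -17) = -17

Answer: -17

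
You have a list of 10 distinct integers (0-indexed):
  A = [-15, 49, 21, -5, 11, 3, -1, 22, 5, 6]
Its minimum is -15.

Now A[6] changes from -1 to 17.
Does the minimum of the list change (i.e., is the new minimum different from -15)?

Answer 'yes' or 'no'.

Old min = -15
Change: A[6] -1 -> 17
Changed element was NOT the min; min changes only if 17 < -15.
New min = -15; changed? no

Answer: no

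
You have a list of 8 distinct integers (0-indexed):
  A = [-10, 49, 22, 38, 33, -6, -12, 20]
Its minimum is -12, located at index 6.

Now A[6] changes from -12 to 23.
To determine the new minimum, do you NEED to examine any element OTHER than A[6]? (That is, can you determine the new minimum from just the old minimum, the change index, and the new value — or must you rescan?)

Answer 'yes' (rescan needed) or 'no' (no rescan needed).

Answer: yes

Derivation:
Old min = -12 at index 6
Change at index 6: -12 -> 23
Index 6 WAS the min and new value 23 > old min -12. Must rescan other elements to find the new min.
Needs rescan: yes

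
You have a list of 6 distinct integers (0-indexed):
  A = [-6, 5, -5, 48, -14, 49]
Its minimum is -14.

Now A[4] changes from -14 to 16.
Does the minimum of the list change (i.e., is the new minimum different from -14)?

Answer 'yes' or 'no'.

Answer: yes

Derivation:
Old min = -14
Change: A[4] -14 -> 16
Changed element was the min; new min must be rechecked.
New min = -6; changed? yes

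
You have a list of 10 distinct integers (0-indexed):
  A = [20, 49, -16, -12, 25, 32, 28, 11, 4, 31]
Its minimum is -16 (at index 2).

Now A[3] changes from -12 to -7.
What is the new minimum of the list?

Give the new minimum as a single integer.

Answer: -16

Derivation:
Old min = -16 (at index 2)
Change: A[3] -12 -> -7
Changed element was NOT the old min.
  New min = min(old_min, new_val) = min(-16, -7) = -16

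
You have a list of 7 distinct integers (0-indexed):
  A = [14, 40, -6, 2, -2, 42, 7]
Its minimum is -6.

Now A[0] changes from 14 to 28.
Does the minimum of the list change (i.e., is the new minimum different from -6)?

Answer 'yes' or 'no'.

Answer: no

Derivation:
Old min = -6
Change: A[0] 14 -> 28
Changed element was NOT the min; min changes only if 28 < -6.
New min = -6; changed? no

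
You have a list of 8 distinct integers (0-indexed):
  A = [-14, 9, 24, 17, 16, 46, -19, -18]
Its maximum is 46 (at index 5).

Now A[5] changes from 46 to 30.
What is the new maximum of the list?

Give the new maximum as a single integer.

Answer: 30

Derivation:
Old max = 46 (at index 5)
Change: A[5] 46 -> 30
Changed element WAS the max -> may need rescan.
  Max of remaining elements: 24
  New max = max(30, 24) = 30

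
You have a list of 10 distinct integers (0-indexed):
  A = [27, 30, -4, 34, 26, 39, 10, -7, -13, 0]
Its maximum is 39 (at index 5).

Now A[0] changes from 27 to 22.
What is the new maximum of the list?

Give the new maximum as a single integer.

Old max = 39 (at index 5)
Change: A[0] 27 -> 22
Changed element was NOT the old max.
  New max = max(old_max, new_val) = max(39, 22) = 39

Answer: 39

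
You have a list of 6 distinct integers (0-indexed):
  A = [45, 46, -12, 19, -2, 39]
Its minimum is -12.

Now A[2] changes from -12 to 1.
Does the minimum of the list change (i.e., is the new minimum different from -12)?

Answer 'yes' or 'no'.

Answer: yes

Derivation:
Old min = -12
Change: A[2] -12 -> 1
Changed element was the min; new min must be rechecked.
New min = -2; changed? yes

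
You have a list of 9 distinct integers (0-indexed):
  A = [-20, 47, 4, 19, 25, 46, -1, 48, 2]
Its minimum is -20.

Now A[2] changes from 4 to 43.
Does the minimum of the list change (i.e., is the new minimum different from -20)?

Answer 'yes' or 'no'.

Answer: no

Derivation:
Old min = -20
Change: A[2] 4 -> 43
Changed element was NOT the min; min changes only if 43 < -20.
New min = -20; changed? no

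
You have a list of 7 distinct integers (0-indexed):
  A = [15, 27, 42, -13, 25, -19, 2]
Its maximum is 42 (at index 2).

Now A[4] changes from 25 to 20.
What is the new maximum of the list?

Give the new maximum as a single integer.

Old max = 42 (at index 2)
Change: A[4] 25 -> 20
Changed element was NOT the old max.
  New max = max(old_max, new_val) = max(42, 20) = 42

Answer: 42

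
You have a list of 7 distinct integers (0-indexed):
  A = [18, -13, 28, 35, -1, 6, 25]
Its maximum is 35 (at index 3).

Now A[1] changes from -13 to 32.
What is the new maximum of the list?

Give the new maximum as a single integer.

Old max = 35 (at index 3)
Change: A[1] -13 -> 32
Changed element was NOT the old max.
  New max = max(old_max, new_val) = max(35, 32) = 35

Answer: 35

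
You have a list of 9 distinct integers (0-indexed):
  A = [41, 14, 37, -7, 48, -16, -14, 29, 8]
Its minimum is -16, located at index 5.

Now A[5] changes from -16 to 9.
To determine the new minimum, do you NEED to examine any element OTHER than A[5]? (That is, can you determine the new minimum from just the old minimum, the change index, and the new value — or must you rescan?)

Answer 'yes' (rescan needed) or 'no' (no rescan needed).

Answer: yes

Derivation:
Old min = -16 at index 5
Change at index 5: -16 -> 9
Index 5 WAS the min and new value 9 > old min -16. Must rescan other elements to find the new min.
Needs rescan: yes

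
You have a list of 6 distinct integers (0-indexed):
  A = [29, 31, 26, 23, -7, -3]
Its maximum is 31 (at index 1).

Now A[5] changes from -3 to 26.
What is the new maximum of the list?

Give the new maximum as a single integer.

Answer: 31

Derivation:
Old max = 31 (at index 1)
Change: A[5] -3 -> 26
Changed element was NOT the old max.
  New max = max(old_max, new_val) = max(31, 26) = 31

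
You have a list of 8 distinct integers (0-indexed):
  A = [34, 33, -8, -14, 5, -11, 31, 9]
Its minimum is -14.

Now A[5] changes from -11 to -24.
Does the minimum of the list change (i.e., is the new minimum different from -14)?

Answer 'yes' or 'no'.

Old min = -14
Change: A[5] -11 -> -24
Changed element was NOT the min; min changes only if -24 < -14.
New min = -24; changed? yes

Answer: yes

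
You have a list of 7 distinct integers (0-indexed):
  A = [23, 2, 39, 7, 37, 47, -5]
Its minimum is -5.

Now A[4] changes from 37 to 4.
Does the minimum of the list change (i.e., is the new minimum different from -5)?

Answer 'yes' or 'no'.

Old min = -5
Change: A[4] 37 -> 4
Changed element was NOT the min; min changes only if 4 < -5.
New min = -5; changed? no

Answer: no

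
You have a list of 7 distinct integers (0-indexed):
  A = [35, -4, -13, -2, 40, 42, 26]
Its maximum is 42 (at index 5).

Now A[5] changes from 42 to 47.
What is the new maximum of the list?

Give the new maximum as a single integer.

Old max = 42 (at index 5)
Change: A[5] 42 -> 47
Changed element WAS the max -> may need rescan.
  Max of remaining elements: 40
  New max = max(47, 40) = 47

Answer: 47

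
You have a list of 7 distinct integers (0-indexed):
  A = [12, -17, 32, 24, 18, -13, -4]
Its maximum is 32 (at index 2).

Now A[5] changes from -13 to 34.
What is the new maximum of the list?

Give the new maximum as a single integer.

Answer: 34

Derivation:
Old max = 32 (at index 2)
Change: A[5] -13 -> 34
Changed element was NOT the old max.
  New max = max(old_max, new_val) = max(32, 34) = 34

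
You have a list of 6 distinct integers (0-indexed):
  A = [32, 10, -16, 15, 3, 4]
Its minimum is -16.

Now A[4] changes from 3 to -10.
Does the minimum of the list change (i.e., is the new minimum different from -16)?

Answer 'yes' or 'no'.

Old min = -16
Change: A[4] 3 -> -10
Changed element was NOT the min; min changes only if -10 < -16.
New min = -16; changed? no

Answer: no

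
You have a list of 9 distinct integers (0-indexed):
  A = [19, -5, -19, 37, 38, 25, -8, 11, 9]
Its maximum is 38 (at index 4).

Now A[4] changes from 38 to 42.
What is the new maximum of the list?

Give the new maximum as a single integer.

Old max = 38 (at index 4)
Change: A[4] 38 -> 42
Changed element WAS the max -> may need rescan.
  Max of remaining elements: 37
  New max = max(42, 37) = 42

Answer: 42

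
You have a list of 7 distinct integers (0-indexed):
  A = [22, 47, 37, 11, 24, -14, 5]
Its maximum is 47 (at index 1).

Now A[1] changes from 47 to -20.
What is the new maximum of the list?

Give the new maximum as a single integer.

Old max = 47 (at index 1)
Change: A[1] 47 -> -20
Changed element WAS the max -> may need rescan.
  Max of remaining elements: 37
  New max = max(-20, 37) = 37

Answer: 37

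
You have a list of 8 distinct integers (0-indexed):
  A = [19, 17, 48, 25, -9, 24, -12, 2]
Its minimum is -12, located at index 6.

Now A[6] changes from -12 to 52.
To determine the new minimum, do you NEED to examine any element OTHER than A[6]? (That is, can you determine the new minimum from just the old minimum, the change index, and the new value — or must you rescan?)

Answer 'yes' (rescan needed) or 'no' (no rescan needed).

Old min = -12 at index 6
Change at index 6: -12 -> 52
Index 6 WAS the min and new value 52 > old min -12. Must rescan other elements to find the new min.
Needs rescan: yes

Answer: yes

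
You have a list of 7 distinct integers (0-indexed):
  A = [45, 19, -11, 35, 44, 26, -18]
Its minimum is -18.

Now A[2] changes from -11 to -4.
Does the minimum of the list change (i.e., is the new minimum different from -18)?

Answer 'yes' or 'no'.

Old min = -18
Change: A[2] -11 -> -4
Changed element was NOT the min; min changes only if -4 < -18.
New min = -18; changed? no

Answer: no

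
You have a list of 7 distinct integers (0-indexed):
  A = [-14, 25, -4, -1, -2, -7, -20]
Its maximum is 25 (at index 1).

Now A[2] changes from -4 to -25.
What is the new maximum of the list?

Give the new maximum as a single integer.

Answer: 25

Derivation:
Old max = 25 (at index 1)
Change: A[2] -4 -> -25
Changed element was NOT the old max.
  New max = max(old_max, new_val) = max(25, -25) = 25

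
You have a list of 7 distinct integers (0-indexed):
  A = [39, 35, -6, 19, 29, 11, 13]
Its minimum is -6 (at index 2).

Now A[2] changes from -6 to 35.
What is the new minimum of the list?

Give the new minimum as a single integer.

Answer: 11

Derivation:
Old min = -6 (at index 2)
Change: A[2] -6 -> 35
Changed element WAS the min. Need to check: is 35 still <= all others?
  Min of remaining elements: 11
  New min = min(35, 11) = 11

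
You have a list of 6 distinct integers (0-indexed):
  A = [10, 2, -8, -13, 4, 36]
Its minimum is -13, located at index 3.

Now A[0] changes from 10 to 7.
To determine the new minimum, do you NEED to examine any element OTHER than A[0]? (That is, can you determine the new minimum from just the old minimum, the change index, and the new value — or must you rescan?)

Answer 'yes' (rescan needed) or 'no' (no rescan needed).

Old min = -13 at index 3
Change at index 0: 10 -> 7
Index 0 was NOT the min. New min = min(-13, 7). No rescan of other elements needed.
Needs rescan: no

Answer: no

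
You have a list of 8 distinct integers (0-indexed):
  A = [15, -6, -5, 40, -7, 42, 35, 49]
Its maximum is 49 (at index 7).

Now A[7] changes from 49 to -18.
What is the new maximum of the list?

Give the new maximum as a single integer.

Answer: 42

Derivation:
Old max = 49 (at index 7)
Change: A[7] 49 -> -18
Changed element WAS the max -> may need rescan.
  Max of remaining elements: 42
  New max = max(-18, 42) = 42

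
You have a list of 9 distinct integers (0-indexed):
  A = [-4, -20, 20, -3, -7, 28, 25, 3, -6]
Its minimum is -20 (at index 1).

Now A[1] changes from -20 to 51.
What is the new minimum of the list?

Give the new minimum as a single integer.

Answer: -7

Derivation:
Old min = -20 (at index 1)
Change: A[1] -20 -> 51
Changed element WAS the min. Need to check: is 51 still <= all others?
  Min of remaining elements: -7
  New min = min(51, -7) = -7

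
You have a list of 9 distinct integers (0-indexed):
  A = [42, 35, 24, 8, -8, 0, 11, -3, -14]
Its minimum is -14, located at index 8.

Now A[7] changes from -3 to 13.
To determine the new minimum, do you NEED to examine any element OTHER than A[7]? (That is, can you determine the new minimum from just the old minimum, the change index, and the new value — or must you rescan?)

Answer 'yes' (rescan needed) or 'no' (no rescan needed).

Answer: no

Derivation:
Old min = -14 at index 8
Change at index 7: -3 -> 13
Index 7 was NOT the min. New min = min(-14, 13). No rescan of other elements needed.
Needs rescan: no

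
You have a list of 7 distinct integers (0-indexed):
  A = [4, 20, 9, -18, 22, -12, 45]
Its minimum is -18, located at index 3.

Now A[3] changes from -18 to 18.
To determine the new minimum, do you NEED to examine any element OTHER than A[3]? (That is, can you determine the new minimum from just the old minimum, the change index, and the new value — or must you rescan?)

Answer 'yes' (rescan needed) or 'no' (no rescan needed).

Answer: yes

Derivation:
Old min = -18 at index 3
Change at index 3: -18 -> 18
Index 3 WAS the min and new value 18 > old min -18. Must rescan other elements to find the new min.
Needs rescan: yes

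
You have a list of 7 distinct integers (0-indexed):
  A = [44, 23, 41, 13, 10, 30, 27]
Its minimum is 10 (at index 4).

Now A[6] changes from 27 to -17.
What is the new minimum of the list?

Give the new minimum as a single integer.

Answer: -17

Derivation:
Old min = 10 (at index 4)
Change: A[6] 27 -> -17
Changed element was NOT the old min.
  New min = min(old_min, new_val) = min(10, -17) = -17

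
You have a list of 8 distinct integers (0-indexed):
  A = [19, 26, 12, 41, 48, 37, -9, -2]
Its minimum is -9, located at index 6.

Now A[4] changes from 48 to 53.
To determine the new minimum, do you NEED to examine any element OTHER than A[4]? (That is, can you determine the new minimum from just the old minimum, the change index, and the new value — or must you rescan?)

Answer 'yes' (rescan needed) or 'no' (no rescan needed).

Old min = -9 at index 6
Change at index 4: 48 -> 53
Index 4 was NOT the min. New min = min(-9, 53). No rescan of other elements needed.
Needs rescan: no

Answer: no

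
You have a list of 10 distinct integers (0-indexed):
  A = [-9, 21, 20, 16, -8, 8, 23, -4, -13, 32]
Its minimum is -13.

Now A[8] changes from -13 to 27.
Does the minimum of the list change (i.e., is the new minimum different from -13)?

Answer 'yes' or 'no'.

Old min = -13
Change: A[8] -13 -> 27
Changed element was the min; new min must be rechecked.
New min = -9; changed? yes

Answer: yes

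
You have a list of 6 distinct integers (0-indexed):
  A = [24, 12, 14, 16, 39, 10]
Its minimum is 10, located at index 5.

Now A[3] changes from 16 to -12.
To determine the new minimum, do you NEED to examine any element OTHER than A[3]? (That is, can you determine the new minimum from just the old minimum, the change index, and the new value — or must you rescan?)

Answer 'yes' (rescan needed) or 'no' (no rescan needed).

Answer: no

Derivation:
Old min = 10 at index 5
Change at index 3: 16 -> -12
Index 3 was NOT the min. New min = min(10, -12). No rescan of other elements needed.
Needs rescan: no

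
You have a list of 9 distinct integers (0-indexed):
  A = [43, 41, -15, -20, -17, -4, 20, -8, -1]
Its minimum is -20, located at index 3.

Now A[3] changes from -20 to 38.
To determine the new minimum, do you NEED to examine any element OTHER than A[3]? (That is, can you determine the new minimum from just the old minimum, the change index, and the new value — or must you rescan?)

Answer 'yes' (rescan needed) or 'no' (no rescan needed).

Answer: yes

Derivation:
Old min = -20 at index 3
Change at index 3: -20 -> 38
Index 3 WAS the min and new value 38 > old min -20. Must rescan other elements to find the new min.
Needs rescan: yes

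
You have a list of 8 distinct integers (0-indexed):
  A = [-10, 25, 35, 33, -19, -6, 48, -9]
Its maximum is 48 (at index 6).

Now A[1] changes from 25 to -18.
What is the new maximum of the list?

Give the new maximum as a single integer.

Answer: 48

Derivation:
Old max = 48 (at index 6)
Change: A[1] 25 -> -18
Changed element was NOT the old max.
  New max = max(old_max, new_val) = max(48, -18) = 48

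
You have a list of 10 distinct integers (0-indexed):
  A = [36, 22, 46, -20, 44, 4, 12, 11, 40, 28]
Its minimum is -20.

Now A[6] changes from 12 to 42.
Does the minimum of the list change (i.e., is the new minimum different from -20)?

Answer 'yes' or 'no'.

Old min = -20
Change: A[6] 12 -> 42
Changed element was NOT the min; min changes only if 42 < -20.
New min = -20; changed? no

Answer: no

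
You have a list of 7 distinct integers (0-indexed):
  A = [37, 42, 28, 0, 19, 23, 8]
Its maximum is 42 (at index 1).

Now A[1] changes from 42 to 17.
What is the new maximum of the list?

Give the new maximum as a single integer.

Old max = 42 (at index 1)
Change: A[1] 42 -> 17
Changed element WAS the max -> may need rescan.
  Max of remaining elements: 37
  New max = max(17, 37) = 37

Answer: 37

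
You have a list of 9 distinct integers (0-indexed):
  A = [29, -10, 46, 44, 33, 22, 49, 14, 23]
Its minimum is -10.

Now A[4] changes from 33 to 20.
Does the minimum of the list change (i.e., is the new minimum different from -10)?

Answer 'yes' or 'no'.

Answer: no

Derivation:
Old min = -10
Change: A[4] 33 -> 20
Changed element was NOT the min; min changes only if 20 < -10.
New min = -10; changed? no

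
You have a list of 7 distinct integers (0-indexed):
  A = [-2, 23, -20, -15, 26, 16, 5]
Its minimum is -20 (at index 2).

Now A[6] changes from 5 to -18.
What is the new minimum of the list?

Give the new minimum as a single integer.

Old min = -20 (at index 2)
Change: A[6] 5 -> -18
Changed element was NOT the old min.
  New min = min(old_min, new_val) = min(-20, -18) = -20

Answer: -20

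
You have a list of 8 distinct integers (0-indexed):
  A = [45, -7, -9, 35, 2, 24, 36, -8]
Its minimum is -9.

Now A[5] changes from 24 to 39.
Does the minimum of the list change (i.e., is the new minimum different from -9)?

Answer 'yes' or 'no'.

Old min = -9
Change: A[5] 24 -> 39
Changed element was NOT the min; min changes only if 39 < -9.
New min = -9; changed? no

Answer: no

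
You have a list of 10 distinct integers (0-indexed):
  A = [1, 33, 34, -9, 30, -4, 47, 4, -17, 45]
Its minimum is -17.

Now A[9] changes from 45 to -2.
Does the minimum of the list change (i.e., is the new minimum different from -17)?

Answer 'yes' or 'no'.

Answer: no

Derivation:
Old min = -17
Change: A[9] 45 -> -2
Changed element was NOT the min; min changes only if -2 < -17.
New min = -17; changed? no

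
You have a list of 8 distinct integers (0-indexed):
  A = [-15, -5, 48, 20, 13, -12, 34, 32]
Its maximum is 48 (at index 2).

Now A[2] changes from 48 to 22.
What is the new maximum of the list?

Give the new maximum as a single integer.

Answer: 34

Derivation:
Old max = 48 (at index 2)
Change: A[2] 48 -> 22
Changed element WAS the max -> may need rescan.
  Max of remaining elements: 34
  New max = max(22, 34) = 34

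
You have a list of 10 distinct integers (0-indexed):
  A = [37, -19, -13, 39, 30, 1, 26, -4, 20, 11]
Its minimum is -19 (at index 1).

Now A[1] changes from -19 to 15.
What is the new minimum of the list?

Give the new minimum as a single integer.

Answer: -13

Derivation:
Old min = -19 (at index 1)
Change: A[1] -19 -> 15
Changed element WAS the min. Need to check: is 15 still <= all others?
  Min of remaining elements: -13
  New min = min(15, -13) = -13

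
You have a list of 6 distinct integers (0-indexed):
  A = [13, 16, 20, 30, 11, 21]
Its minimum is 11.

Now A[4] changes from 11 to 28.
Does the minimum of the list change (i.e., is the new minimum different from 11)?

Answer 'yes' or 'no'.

Old min = 11
Change: A[4] 11 -> 28
Changed element was the min; new min must be rechecked.
New min = 13; changed? yes

Answer: yes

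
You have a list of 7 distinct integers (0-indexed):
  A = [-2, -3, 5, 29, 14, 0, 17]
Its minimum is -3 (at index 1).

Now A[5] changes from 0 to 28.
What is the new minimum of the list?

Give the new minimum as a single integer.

Old min = -3 (at index 1)
Change: A[5] 0 -> 28
Changed element was NOT the old min.
  New min = min(old_min, new_val) = min(-3, 28) = -3

Answer: -3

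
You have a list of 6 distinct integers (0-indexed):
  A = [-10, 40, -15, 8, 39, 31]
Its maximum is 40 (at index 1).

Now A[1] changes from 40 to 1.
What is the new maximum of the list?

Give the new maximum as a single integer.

Answer: 39

Derivation:
Old max = 40 (at index 1)
Change: A[1] 40 -> 1
Changed element WAS the max -> may need rescan.
  Max of remaining elements: 39
  New max = max(1, 39) = 39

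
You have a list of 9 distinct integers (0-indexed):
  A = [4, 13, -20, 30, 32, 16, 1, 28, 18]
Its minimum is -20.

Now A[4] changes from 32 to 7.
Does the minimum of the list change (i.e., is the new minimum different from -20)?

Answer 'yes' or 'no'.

Old min = -20
Change: A[4] 32 -> 7
Changed element was NOT the min; min changes only if 7 < -20.
New min = -20; changed? no

Answer: no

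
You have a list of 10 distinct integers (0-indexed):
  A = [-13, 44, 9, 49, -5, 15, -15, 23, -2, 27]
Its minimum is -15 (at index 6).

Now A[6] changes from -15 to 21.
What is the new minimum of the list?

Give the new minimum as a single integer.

Old min = -15 (at index 6)
Change: A[6] -15 -> 21
Changed element WAS the min. Need to check: is 21 still <= all others?
  Min of remaining elements: -13
  New min = min(21, -13) = -13

Answer: -13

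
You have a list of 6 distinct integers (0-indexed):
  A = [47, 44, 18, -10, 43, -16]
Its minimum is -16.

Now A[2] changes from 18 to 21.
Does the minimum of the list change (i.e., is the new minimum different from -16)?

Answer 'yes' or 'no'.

Old min = -16
Change: A[2] 18 -> 21
Changed element was NOT the min; min changes only if 21 < -16.
New min = -16; changed? no

Answer: no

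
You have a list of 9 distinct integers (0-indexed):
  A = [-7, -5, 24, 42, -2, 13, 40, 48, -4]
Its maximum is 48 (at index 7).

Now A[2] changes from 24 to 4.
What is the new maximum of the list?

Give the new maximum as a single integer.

Answer: 48

Derivation:
Old max = 48 (at index 7)
Change: A[2] 24 -> 4
Changed element was NOT the old max.
  New max = max(old_max, new_val) = max(48, 4) = 48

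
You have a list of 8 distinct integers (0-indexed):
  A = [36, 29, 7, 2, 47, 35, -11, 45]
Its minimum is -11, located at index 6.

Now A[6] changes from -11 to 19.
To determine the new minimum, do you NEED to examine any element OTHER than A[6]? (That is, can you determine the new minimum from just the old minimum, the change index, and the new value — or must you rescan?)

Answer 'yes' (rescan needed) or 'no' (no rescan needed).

Old min = -11 at index 6
Change at index 6: -11 -> 19
Index 6 WAS the min and new value 19 > old min -11. Must rescan other elements to find the new min.
Needs rescan: yes

Answer: yes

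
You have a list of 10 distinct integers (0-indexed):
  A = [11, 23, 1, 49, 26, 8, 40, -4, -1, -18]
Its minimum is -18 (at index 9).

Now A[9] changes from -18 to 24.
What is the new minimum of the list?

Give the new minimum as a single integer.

Old min = -18 (at index 9)
Change: A[9] -18 -> 24
Changed element WAS the min. Need to check: is 24 still <= all others?
  Min of remaining elements: -4
  New min = min(24, -4) = -4

Answer: -4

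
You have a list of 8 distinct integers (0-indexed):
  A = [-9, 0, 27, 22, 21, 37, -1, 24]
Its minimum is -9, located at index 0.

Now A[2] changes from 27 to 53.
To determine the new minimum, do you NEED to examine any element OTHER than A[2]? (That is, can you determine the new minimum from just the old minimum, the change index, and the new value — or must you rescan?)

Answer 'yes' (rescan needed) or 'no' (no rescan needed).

Answer: no

Derivation:
Old min = -9 at index 0
Change at index 2: 27 -> 53
Index 2 was NOT the min. New min = min(-9, 53). No rescan of other elements needed.
Needs rescan: no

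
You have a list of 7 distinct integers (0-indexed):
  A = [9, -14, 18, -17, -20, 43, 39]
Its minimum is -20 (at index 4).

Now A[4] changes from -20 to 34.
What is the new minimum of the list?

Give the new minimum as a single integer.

Old min = -20 (at index 4)
Change: A[4] -20 -> 34
Changed element WAS the min. Need to check: is 34 still <= all others?
  Min of remaining elements: -17
  New min = min(34, -17) = -17

Answer: -17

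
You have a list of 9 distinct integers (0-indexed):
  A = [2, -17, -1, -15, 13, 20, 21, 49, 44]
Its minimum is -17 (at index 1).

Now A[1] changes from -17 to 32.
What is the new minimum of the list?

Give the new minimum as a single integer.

Answer: -15

Derivation:
Old min = -17 (at index 1)
Change: A[1] -17 -> 32
Changed element WAS the min. Need to check: is 32 still <= all others?
  Min of remaining elements: -15
  New min = min(32, -15) = -15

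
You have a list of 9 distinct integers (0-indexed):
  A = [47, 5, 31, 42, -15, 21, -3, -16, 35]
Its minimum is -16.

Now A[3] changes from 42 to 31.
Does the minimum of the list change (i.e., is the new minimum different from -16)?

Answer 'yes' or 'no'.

Old min = -16
Change: A[3] 42 -> 31
Changed element was NOT the min; min changes only if 31 < -16.
New min = -16; changed? no

Answer: no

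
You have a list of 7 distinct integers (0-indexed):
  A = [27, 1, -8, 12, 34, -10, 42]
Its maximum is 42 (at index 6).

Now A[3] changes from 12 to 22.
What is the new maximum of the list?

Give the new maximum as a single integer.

Answer: 42

Derivation:
Old max = 42 (at index 6)
Change: A[3] 12 -> 22
Changed element was NOT the old max.
  New max = max(old_max, new_val) = max(42, 22) = 42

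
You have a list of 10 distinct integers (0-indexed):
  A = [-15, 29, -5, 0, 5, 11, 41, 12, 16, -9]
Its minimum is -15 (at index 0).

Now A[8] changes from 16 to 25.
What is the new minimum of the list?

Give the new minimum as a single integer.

Old min = -15 (at index 0)
Change: A[8] 16 -> 25
Changed element was NOT the old min.
  New min = min(old_min, new_val) = min(-15, 25) = -15

Answer: -15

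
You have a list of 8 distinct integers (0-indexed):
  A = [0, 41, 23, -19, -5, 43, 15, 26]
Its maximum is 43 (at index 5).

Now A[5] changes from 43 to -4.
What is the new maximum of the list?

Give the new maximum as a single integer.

Answer: 41

Derivation:
Old max = 43 (at index 5)
Change: A[5] 43 -> -4
Changed element WAS the max -> may need rescan.
  Max of remaining elements: 41
  New max = max(-4, 41) = 41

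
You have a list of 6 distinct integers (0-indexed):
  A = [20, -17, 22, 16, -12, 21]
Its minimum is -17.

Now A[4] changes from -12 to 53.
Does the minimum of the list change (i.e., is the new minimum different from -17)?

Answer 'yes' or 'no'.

Answer: no

Derivation:
Old min = -17
Change: A[4] -12 -> 53
Changed element was NOT the min; min changes only if 53 < -17.
New min = -17; changed? no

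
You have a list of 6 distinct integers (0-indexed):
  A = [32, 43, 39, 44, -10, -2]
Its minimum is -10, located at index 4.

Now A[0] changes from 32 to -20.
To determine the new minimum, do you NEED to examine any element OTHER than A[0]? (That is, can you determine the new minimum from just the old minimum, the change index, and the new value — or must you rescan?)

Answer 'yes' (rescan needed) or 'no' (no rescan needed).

Old min = -10 at index 4
Change at index 0: 32 -> -20
Index 0 was NOT the min. New min = min(-10, -20). No rescan of other elements needed.
Needs rescan: no

Answer: no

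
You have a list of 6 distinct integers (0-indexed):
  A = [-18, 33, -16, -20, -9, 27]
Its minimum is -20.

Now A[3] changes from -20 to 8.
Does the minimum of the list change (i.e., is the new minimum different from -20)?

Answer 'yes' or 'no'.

Answer: yes

Derivation:
Old min = -20
Change: A[3] -20 -> 8
Changed element was the min; new min must be rechecked.
New min = -18; changed? yes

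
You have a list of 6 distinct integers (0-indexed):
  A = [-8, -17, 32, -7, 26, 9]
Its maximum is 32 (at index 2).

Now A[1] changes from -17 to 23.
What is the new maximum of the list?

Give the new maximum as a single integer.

Old max = 32 (at index 2)
Change: A[1] -17 -> 23
Changed element was NOT the old max.
  New max = max(old_max, new_val) = max(32, 23) = 32

Answer: 32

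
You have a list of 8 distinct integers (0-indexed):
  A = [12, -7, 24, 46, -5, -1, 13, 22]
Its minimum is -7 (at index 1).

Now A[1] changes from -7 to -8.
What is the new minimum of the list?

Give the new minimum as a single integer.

Answer: -8

Derivation:
Old min = -7 (at index 1)
Change: A[1] -7 -> -8
Changed element WAS the min. Need to check: is -8 still <= all others?
  Min of remaining elements: -5
  New min = min(-8, -5) = -8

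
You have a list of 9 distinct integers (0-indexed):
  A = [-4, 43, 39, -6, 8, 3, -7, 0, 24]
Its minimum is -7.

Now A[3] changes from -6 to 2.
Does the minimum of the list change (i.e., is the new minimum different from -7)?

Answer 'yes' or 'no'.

Old min = -7
Change: A[3] -6 -> 2
Changed element was NOT the min; min changes only if 2 < -7.
New min = -7; changed? no

Answer: no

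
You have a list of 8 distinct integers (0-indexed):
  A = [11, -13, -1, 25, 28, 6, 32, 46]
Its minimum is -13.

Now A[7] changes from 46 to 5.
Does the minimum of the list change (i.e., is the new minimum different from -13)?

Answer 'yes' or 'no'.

Answer: no

Derivation:
Old min = -13
Change: A[7] 46 -> 5
Changed element was NOT the min; min changes only if 5 < -13.
New min = -13; changed? no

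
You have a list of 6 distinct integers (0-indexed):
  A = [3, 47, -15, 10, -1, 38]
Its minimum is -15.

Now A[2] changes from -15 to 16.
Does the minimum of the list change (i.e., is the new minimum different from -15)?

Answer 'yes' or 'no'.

Answer: yes

Derivation:
Old min = -15
Change: A[2] -15 -> 16
Changed element was the min; new min must be rechecked.
New min = -1; changed? yes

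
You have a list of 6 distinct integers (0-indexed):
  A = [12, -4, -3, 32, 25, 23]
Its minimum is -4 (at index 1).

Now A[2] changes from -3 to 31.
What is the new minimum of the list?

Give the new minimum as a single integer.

Old min = -4 (at index 1)
Change: A[2] -3 -> 31
Changed element was NOT the old min.
  New min = min(old_min, new_val) = min(-4, 31) = -4

Answer: -4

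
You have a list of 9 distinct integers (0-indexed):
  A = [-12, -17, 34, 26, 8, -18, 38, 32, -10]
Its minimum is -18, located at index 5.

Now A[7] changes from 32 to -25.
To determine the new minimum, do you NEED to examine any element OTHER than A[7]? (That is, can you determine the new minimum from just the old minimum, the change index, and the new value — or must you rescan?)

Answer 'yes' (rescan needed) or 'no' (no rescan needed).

Answer: no

Derivation:
Old min = -18 at index 5
Change at index 7: 32 -> -25
Index 7 was NOT the min. New min = min(-18, -25). No rescan of other elements needed.
Needs rescan: no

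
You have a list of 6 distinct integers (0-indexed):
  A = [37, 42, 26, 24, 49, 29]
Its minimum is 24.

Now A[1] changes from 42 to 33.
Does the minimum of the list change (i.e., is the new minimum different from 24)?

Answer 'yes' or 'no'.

Old min = 24
Change: A[1] 42 -> 33
Changed element was NOT the min; min changes only if 33 < 24.
New min = 24; changed? no

Answer: no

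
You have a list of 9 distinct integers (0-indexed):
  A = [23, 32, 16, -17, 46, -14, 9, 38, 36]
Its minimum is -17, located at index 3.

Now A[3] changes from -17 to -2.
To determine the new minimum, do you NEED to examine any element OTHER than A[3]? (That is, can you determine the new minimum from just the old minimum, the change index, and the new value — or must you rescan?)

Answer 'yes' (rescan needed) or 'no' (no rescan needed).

Old min = -17 at index 3
Change at index 3: -17 -> -2
Index 3 WAS the min and new value -2 > old min -17. Must rescan other elements to find the new min.
Needs rescan: yes

Answer: yes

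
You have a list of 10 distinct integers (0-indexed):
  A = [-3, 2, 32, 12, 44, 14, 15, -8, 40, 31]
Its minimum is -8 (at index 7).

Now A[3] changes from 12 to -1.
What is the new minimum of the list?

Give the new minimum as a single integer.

Old min = -8 (at index 7)
Change: A[3] 12 -> -1
Changed element was NOT the old min.
  New min = min(old_min, new_val) = min(-8, -1) = -8

Answer: -8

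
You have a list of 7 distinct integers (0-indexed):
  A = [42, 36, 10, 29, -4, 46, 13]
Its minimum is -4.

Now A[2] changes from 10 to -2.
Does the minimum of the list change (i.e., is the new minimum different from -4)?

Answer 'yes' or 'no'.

Old min = -4
Change: A[2] 10 -> -2
Changed element was NOT the min; min changes only if -2 < -4.
New min = -4; changed? no

Answer: no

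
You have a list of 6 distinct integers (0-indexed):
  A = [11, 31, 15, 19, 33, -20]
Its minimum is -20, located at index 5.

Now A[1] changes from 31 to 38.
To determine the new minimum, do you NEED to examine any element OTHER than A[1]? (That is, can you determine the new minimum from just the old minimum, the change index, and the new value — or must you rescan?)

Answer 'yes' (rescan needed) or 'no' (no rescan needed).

Answer: no

Derivation:
Old min = -20 at index 5
Change at index 1: 31 -> 38
Index 1 was NOT the min. New min = min(-20, 38). No rescan of other elements needed.
Needs rescan: no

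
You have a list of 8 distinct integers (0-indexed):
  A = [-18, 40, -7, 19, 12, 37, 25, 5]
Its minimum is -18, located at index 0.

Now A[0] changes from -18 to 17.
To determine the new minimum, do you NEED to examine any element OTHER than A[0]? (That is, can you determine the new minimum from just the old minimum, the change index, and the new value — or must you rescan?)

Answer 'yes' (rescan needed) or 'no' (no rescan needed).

Old min = -18 at index 0
Change at index 0: -18 -> 17
Index 0 WAS the min and new value 17 > old min -18. Must rescan other elements to find the new min.
Needs rescan: yes

Answer: yes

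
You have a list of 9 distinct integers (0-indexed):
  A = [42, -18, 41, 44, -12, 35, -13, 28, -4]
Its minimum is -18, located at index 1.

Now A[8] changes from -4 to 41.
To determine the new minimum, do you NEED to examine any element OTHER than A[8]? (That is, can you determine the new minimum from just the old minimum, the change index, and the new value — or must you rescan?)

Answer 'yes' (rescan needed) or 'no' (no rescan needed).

Old min = -18 at index 1
Change at index 8: -4 -> 41
Index 8 was NOT the min. New min = min(-18, 41). No rescan of other elements needed.
Needs rescan: no

Answer: no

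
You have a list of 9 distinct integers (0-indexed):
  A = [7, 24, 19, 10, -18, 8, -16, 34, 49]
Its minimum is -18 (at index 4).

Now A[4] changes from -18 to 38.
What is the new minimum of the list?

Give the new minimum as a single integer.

Old min = -18 (at index 4)
Change: A[4] -18 -> 38
Changed element WAS the min. Need to check: is 38 still <= all others?
  Min of remaining elements: -16
  New min = min(38, -16) = -16

Answer: -16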